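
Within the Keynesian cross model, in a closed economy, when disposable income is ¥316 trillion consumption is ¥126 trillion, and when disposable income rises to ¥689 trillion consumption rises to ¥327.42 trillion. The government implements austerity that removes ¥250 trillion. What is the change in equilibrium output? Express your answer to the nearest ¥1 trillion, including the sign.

MPC = ΔC/ΔYd = (327.42 − 126)/(689 − 316) = 201.42/373 = 0.54.
Expenditure multiplier = 1/(1 − MPC) = 1/(1 − 0.54) = 1/0.46 ≈ 2.174.
ΔY = k × ΔG = (−¥250 trillion) / 0.46 ≈ −¥543 trillion.

−¥543 trillion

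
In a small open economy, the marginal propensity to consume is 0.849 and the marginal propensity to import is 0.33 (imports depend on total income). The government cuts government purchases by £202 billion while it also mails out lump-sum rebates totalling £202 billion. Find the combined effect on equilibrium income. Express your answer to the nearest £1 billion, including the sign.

Expenditure multiplier = 1/(1 − c + m) = 1/(1 − 0.849 + 0.33) = 1/0.481 ≈ 2.079.
ΔG contributes k·ΔG = (−£202 billion) / 0.481 ≈ −£420 billion.
ΔT of −£202 billion changes first-round spending by −c·ΔT = +£171.498 billion, contributing k·(−c·ΔT) = (+£171.498 billion) / 0.481 ≈ +£356.5 billion.
Net ΔY = k(ΔG − c·ΔT) = (−£30.502 billion) / 0.481 ≈ −£63 billion.

−£63 billion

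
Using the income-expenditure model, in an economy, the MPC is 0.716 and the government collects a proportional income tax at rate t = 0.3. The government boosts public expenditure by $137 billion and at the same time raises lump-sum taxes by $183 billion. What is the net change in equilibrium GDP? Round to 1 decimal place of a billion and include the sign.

+$12.0 billion

Expenditure multiplier = 1/(1 − c(1−t)) = 1/(1 − 0.716×0.7) = 1/0.4988 ≈ 2.005.
ΔG contributes k·ΔG = (+$137 billion) / 0.4988 ≈ +$274.7 billion.
ΔT of +$183 billion changes first-round spending by −c·ΔT = −$131.028 billion, contributing k·(−c·ΔT) = (−$131.028 billion) / 0.4988 ≈ −$262.7 billion.
Net ΔY = k(ΔG − c·ΔT) = (+$5.972 billion) / 0.4988 ≈ +$12 billion.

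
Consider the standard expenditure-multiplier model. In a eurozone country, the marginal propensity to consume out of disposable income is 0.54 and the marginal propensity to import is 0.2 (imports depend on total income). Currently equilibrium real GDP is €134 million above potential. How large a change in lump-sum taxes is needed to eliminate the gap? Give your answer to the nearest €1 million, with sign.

+€164 million

Spending multiplier = 1/(1 − c + m) = 1/(1 − 0.54 + 0.2) = 1/0.66 ≈ 1.515.
Tax multiplier = −c·k = −0.54/0.66 ≈ −0.818. Need ΔY = −€134 million, so ΔT = ΔY/(−c·k) = −(−€134 million) × 0.66 / 0.54 ≈ +€164 million.
The government should raise lump-sum taxes by €164 million.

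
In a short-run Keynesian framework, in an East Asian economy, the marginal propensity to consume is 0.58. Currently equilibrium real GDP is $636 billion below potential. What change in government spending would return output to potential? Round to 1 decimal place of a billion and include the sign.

+$267.1 billion

Spending multiplier = 1/(1 − MPC) = 1/(1 − 0.58) = 1/0.42 ≈ 2.381.
Need ΔY = +$636 billion, so ΔG = ΔY/k = (+$636 billion) × 0.42 ≈ +$267.1 billion.
The government should increase government spending by $267.1 billion.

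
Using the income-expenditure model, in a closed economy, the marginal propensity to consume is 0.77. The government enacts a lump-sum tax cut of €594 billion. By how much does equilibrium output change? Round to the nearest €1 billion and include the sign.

A lump-sum tax change of −€594 billion shifts disposable income by +€594 billion; first-round consumption changes by −c × ΔT = −0.77 × (−€594 billion) = +€457.38 billion.
Expenditure multiplier = 1/(1 − MPC) = 1/(1 − 0.77) = 1/0.23 ≈ 4.348.
The tax multiplier is −c × k ≈ −3.348, so ΔY = k × (−c·ΔT) = (+€457.38 billion) / 0.23 ≈ +€1,989 billion.

+€1,989 billion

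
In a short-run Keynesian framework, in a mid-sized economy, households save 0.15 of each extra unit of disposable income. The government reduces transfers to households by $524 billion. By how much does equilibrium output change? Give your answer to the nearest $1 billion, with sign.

−$2,969 billion

MPC = 1 − MPS = 1 − 0.15 = 0.85.
The transfer change shifts disposable income by −$524 billion, so first-round consumption changes by c·ΔTR = 0.85 × (−$524 billion) = −$445.4 billion.
Expenditure multiplier = 1/(1 − MPC) = 1/(1 − 0.85) = 1/0.15 ≈ 6.667.
The transfer multiplier is c × k ≈ 5.667, so ΔY = k × (c·ΔTR) = (−$445.4 billion) / 0.15 ≈ −$2,969 billion.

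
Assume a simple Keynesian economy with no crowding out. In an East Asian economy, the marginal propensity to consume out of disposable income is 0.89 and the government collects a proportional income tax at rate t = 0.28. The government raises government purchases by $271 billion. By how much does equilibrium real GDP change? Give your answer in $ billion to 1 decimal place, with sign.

+$754.5 billion

Government-spending multiplier = 1/(1 − c(1−t)) = 1/(1 − 0.89×0.72) = 1/0.3592 ≈ 2.784.
ΔY = k × ΔG = (+$271 billion) / 0.3592 ≈ +$754.5 billion.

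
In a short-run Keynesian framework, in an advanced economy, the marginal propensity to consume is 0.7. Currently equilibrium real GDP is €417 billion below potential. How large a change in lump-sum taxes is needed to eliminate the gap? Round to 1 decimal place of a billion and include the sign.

Spending multiplier = 1/(1 − MPC) = 1/(1 − 0.7) = 1/0.3 ≈ 3.333.
Tax multiplier = −c·k = −0.7/0.3 ≈ −2.333. Need ΔY = +€417 billion, so ΔT = ΔY/(−c·k) = −(+€417 billion) × 0.3 / 0.7 ≈ −€178.7 billion.
The government should cut lump-sum taxes by €178.7 billion.

−€178.7 billion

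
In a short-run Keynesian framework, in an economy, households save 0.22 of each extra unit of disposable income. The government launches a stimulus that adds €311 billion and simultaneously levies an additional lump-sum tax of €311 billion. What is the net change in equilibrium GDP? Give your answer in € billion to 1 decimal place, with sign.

MPC = 1 − MPS = 1 − 0.22 = 0.78.
Expenditure multiplier = 1/(1 − MPC) = 1/(1 − 0.78) = 1/0.22 ≈ 4.545.
ΔG contributes k·ΔG = (+€311 billion) / 0.22 ≈ +€1,413.6 billion.
ΔT of +€311 billion changes first-round spending by −c·ΔT = −€242.58 billion, contributing k·(−c·ΔT) = (−€242.58 billion) / 0.22 ≈ −€1,102.6 billion.
With ΔG = ΔT and no other leakages, the balanced-budget multiplier is 1, so ΔY = ΔG = +€311 billion.

+€311.0 billion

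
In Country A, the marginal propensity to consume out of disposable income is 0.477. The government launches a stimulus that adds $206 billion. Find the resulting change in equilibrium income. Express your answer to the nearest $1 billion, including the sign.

Expenditure multiplier = 1/(1 − MPC) = 1/(1 − 0.477) = 1/0.523 ≈ 1.912.
ΔY = k × ΔG = (+$206 billion) / 0.523 ≈ +$394 billion.

+$394 billion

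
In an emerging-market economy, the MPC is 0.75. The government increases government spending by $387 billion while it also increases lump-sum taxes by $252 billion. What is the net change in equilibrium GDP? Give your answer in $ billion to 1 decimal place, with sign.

Expenditure multiplier = 1/(1 − MPC) = 1/(1 − 0.75) = 1/0.25 = 4.
ΔG contributes k·ΔG = (+$387 billion) / 0.25 = +$1,548 billion.
ΔT of +$252 billion changes first-round spending by −c·ΔT = −$189 billion, contributing k·(−c·ΔT) = (−$189 billion) / 0.25 = −$756 billion.
Net ΔY = k(ΔG − c·ΔT) = (+$198 billion) / 0.25 = +$792 billion.

+$792.0 billion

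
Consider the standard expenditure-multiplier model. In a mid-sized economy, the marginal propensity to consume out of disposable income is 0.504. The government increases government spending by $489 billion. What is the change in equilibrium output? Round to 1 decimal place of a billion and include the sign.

+$985.9 billion

Spending multiplier = 1/(1 − MPC) = 1/(1 − 0.504) = 1/0.496 ≈ 2.016.
ΔY = k × ΔG = (+$489 billion) / 0.496 ≈ +$985.9 billion.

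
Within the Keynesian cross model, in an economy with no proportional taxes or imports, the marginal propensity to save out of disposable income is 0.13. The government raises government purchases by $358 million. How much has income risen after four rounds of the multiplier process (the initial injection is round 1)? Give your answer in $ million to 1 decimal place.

$1,176.2 million

MPC = 1 − MPS = 1 − 0.13 = 0.87.
Round 1 adds ΔG = $358 million; each later round is MPC = 0.87 times the previous.
After 4 rounds: 358 + 311.46 + 270.9702 + 235.744074 = ΔG·(1 − c^4)/(1 − c) = 358 × (1 − 0.57289761)/0.13 ≈ $1,176.2 million.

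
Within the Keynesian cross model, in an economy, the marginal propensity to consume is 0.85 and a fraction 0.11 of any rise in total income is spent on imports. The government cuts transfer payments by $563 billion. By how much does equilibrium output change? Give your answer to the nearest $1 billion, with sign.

The transfer change shifts disposable income by −$563 billion, so first-round consumption changes by c·ΔTR = 0.85 × (−$563 billion) = −$478.55 billion.
Expenditure multiplier = 1/(1 − c + m) = 1/(1 − 0.85 + 0.11) = 1/0.26 ≈ 3.846.
The transfer multiplier is c × k ≈ 3.269, so ΔY = k × (c·ΔTR) = (−$478.55 billion) / 0.26 ≈ −$1,841 billion.

−$1,841 billion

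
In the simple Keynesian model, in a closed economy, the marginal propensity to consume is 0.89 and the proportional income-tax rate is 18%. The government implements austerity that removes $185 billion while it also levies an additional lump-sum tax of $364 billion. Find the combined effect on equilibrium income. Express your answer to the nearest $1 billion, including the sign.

Expenditure multiplier = 1/(1 − c(1−t)) = 1/(1 − 0.89×0.82) = 1/0.2702 ≈ 3.701.
ΔG contributes k·ΔG = (−$185 billion) / 0.2702 ≈ −$684.7 billion.
ΔT of +$364 billion changes first-round spending by −c·ΔT = −$323.96 billion, contributing k·(−c·ΔT) = (−$323.96 billion) / 0.2702 ≈ −$1,199 billion.
Net ΔY = k(ΔG − c·ΔT) = (−$508.96 billion) / 0.2702 ≈ −$1,884 billion.

−$1,884 billion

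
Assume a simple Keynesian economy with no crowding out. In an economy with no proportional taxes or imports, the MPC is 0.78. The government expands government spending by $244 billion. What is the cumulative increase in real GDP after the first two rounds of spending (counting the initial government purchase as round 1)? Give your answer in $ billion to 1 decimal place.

$434.3 billion

Round 1 adds ΔG = $244 billion; each later round is MPC = 0.78 times the previous.
After 2 rounds: 244 + 190.32 = ΔG·(1 − c^2)/(1 − c) = 244 × (1 − 0.6084)/0.22 ≈ $434.3 billion.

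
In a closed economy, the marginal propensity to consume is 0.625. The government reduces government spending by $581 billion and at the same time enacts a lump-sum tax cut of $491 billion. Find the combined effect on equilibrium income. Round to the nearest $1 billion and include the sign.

−$731 billion

Expenditure multiplier = 1/(1 − MPC) = 1/(1 − 0.625) = 1/0.375 ≈ 2.667.
ΔG contributes k·ΔG = (−$581 billion) / 0.375 ≈ −$1,549.3 billion.
ΔT of −$491 billion changes first-round spending by −c·ΔT = +$306.875 billion, contributing k·(−c·ΔT) = (+$306.875 billion) / 0.375 ≈ +$818.3 billion.
Net ΔY = k(ΔG − c·ΔT) = (−$274.125 billion) / 0.375 = −$731 billion.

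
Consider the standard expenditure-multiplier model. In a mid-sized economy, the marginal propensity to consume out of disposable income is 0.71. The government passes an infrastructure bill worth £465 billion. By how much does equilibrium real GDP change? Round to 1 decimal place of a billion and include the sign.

Spending multiplier = 1/(1 − MPC) = 1/(1 − 0.71) = 1/0.29 ≈ 3.448.
ΔY = k × ΔG = (+£465 billion) / 0.29 ≈ +£1,603.4 billion.

+£1,603.4 billion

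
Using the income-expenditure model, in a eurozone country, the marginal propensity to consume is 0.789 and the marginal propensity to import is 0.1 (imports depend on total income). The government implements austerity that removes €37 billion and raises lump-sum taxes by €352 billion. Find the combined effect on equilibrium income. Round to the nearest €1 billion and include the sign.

Expenditure multiplier = 1/(1 − c + m) = 1/(1 − 0.789 + 0.1) = 1/0.311 ≈ 3.215.
ΔG contributes k·ΔG = (−€37 billion) / 0.311 ≈ −€119 billion.
ΔT of +€352 billion changes first-round spending by −c·ΔT = −€277.728 billion, contributing k·(−c·ΔT) = (−€277.728 billion) / 0.311 ≈ −€893 billion.
Net ΔY = k(ΔG − c·ΔT) = (−€314.728 billion) / 0.311 ≈ −€1,012 billion.

−€1,012 billion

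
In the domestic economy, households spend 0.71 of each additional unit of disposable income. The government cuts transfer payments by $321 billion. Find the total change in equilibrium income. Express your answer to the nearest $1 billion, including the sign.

−$786 billion

The transfer change shifts disposable income by −$321 billion, so first-round consumption changes by c·ΔTR = 0.71 × (−$321 billion) = −$227.91 billion.
Expenditure multiplier = 1/(1 − MPC) = 1/(1 − 0.71) = 1/0.29 ≈ 3.448.
The transfer multiplier is c × k ≈ 2.448, so ΔY = k × (c·ΔTR) = (−$227.91 billion) / 0.29 ≈ −$786 billion.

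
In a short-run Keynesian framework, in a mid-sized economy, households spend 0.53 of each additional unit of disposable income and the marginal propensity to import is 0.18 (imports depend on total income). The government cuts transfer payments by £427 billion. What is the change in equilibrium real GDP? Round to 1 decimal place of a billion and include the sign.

The transfer change shifts disposable income by −£427 billion, so first-round consumption changes by c·ΔTR = 0.53 × (−£427 billion) = −£226.31 billion.
Expenditure multiplier = 1/(1 − c + m) = 1/(1 − 0.53 + 0.18) = 1/0.65 ≈ 1.538.
The transfer multiplier is c × k ≈ 0.815, so ΔY = k × (c·ΔTR) = (−£226.31 billion) / 0.65 ≈ −£348.2 billion.

−£348.2 billion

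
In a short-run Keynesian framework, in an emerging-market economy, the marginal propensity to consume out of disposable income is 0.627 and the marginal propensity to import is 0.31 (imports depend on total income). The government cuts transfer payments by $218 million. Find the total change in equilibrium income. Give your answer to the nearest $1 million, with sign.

The transfer change shifts disposable income by −$218 million, so first-round consumption changes by c·ΔTR = 0.627 × (−$218 million) = −$136.686 million.
Expenditure multiplier = 1/(1 − c + m) = 1/(1 − 0.627 + 0.31) = 1/0.683 ≈ 1.464.
The transfer multiplier is c × k ≈ 0.918, so ΔY = k × (c·ΔTR) = (−$136.686 million) / 0.683 ≈ −$200 million.

−$200 million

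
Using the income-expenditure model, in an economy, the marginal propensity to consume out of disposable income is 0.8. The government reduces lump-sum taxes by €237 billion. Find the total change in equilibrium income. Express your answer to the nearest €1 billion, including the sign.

+€948 billion

A lump-sum tax change of −€237 billion shifts disposable income by +€237 billion; first-round consumption changes by −c × ΔT = −0.8 × (−€237 billion) = +€189.6 billion.
Expenditure multiplier = 1/(1 − MPC) = 1/(1 − 0.8) = 1/0.2 = 5.
The tax multiplier is −c × k = −4, so ΔY = k × (−c·ΔT) = (+€189.6 billion) / 0.2 = +€948 billion.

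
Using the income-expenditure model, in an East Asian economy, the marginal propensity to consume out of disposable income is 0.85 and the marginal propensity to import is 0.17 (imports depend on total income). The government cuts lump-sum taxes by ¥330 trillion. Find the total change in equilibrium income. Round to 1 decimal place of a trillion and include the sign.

+¥876.6 trillion

A lump-sum tax change of −¥330 trillion shifts disposable income by +¥330 trillion; first-round consumption changes by −c × ΔT = −0.85 × (−¥330 trillion) = +¥280.5 trillion.
Expenditure multiplier = 1/(1 − c + m) = 1/(1 − 0.85 + 0.17) = 1/0.32 = 3.125.
The tax multiplier is −c × k ≈ −2.656, so ΔY = k × (−c·ΔT) = (+¥280.5 trillion) / 0.32 ≈ +¥876.6 trillion.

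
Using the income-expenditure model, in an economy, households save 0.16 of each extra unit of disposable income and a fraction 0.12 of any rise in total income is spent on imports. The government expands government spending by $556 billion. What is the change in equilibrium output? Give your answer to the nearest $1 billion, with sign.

+$1,986 billion

MPC = 1 − MPS = 1 − 0.16 = 0.84.
Spending multiplier = 1/(1 − c + m) = 1/(1 − 0.84 + 0.12) = 1/0.28 ≈ 3.571.
ΔY = k × ΔG = (+$556 billion) / 0.28 ≈ +$1,986 billion.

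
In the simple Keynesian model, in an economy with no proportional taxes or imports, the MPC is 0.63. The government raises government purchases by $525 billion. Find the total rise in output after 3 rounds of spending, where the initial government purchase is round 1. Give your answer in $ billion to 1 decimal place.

Round 1 adds ΔG = $525 billion; each later round is MPC = 0.63 times the previous.
After 3 rounds: 525 + 330.75 + 208.3725 = ΔG·(1 − c^3)/(1 − c) = 525 × (1 − 0.250047)/0.37 ≈ $1,064.1 billion.

$1,064.1 billion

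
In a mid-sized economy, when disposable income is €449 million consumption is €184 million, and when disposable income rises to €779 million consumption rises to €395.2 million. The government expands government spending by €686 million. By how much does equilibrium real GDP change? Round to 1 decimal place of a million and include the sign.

+€1,905.6 million

MPC = ΔC/ΔYd = (395.2 − 184)/(779 − 449) = 211.2/330 = 0.64.
Spending multiplier = 1/(1 − MPC) = 1/(1 − 0.64) = 1/0.36 ≈ 2.778.
ΔY = k × ΔG = (+€686 million) / 0.36 ≈ +€1,905.6 million.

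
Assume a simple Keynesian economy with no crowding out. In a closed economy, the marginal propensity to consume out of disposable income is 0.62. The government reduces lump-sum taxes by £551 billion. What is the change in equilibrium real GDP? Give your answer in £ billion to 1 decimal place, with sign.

A lump-sum tax change of −£551 billion shifts disposable income by +£551 billion; first-round consumption changes by −c × ΔT = −0.62 × (−£551 billion) = +£341.62 billion.
Expenditure multiplier = 1/(1 − MPC) = 1/(1 − 0.62) = 1/0.38 ≈ 2.632.
The tax multiplier is −c × k ≈ −1.632, so ΔY = k × (−c·ΔT) = (+£341.62 billion) / 0.38 = +£899 billion.

+£899.0 billion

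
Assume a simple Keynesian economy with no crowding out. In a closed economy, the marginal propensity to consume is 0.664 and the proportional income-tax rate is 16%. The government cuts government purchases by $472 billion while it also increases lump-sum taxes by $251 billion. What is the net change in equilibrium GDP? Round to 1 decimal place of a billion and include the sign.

−$1,444.2 billion

Expenditure multiplier = 1/(1 − c(1−t)) = 1/(1 − 0.664×0.84) = 1/0.44224 ≈ 2.261.
ΔG contributes k·ΔG = (−$472 billion) / 0.44224 ≈ −$1,067.3 billion.
ΔT of +$251 billion changes first-round spending by −c·ΔT = −$166.664 billion, contributing k·(−c·ΔT) = (−$166.664 billion) / 0.44224 ≈ −$376.9 billion.
Net ΔY = k(ΔG − c·ΔT) = (−$638.664 billion) / 0.44224 ≈ −$1,444.2 billion.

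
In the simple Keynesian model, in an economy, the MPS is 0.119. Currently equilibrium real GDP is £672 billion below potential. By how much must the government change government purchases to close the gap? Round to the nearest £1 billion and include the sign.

+£80 billion

MPC = 1 − MPS = 1 − 0.119 = 0.881.
Spending multiplier = 1/(1 − MPC) = 1/(1 − 0.881) = 1/0.119 ≈ 8.403.
Need ΔY = +£672 billion, so ΔG = ΔY/k = (+£672 billion) × 0.119 ≈ +£80 billion.
The government should increase government purchases by £80 billion.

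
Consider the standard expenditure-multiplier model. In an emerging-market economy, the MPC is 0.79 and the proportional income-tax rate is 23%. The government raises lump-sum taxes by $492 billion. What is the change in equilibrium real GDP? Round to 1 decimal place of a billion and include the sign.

−$992.3 billion

A lump-sum tax change of +$492 billion shifts disposable income by −$492 billion; first-round consumption changes by −c × ΔT = −0.79 × (+$492 billion) = −$388.68 billion.
Expenditure multiplier = 1/(1 − c(1−t)) = 1/(1 − 0.79×0.77) = 1/0.3917 ≈ 2.553.
The tax multiplier is −c × k ≈ −2.017, so ΔY = k × (−c·ΔT) = (−$388.68 billion) / 0.3917 ≈ −$992.3 billion.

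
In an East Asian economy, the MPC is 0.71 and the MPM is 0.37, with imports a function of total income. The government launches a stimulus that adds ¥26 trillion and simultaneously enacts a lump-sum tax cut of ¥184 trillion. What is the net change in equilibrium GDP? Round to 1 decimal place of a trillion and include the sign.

Expenditure multiplier = 1/(1 − c + m) = 1/(1 − 0.71 + 0.37) = 1/0.66 ≈ 1.515.
ΔG contributes k·ΔG = (+¥26 trillion) / 0.66 ≈ +¥39.4 trillion.
ΔT of −¥184 trillion changes first-round spending by −c·ΔT = +¥130.64 trillion, contributing k·(−c·ΔT) = (+¥130.64 trillion) / 0.66 ≈ +¥197.9 trillion.
Net ΔY = k(ΔG − c·ΔT) = (+¥156.64 trillion) / 0.66 ≈ +¥237.3 trillion.

+¥237.3 trillion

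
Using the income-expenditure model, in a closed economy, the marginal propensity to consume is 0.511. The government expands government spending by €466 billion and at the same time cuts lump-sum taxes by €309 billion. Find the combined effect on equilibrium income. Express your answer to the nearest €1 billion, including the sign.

+€1,276 billion

Expenditure multiplier = 1/(1 − MPC) = 1/(1 − 0.511) = 1/0.489 ≈ 2.045.
ΔG contributes k·ΔG = (+€466 billion) / 0.489 ≈ +€953 billion.
ΔT of −€309 billion changes first-round spending by −c·ΔT = +€157.899 billion, contributing k·(−c·ΔT) = (+€157.899 billion) / 0.489 ≈ +€322.9 billion.
Net ΔY = k(ΔG − c·ΔT) = (+€623.899 billion) / 0.489 ≈ +€1,276 billion.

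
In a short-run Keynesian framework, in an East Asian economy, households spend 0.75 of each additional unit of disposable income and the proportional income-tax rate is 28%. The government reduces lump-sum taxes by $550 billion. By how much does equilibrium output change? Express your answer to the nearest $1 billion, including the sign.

A lump-sum tax change of −$550 billion shifts disposable income by +$550 billion; first-round consumption changes by −c × ΔT = −0.75 × (−$550 billion) = +$412.5 billion.
Expenditure multiplier = 1/(1 − c(1−t)) = 1/(1 − 0.75×0.72) = 1/0.46 ≈ 2.174.
The tax multiplier is −c × k ≈ −1.63, so ΔY = k × (−c·ΔT) = (+$412.5 billion) / 0.46 ≈ +$897 billion.

+$897 billion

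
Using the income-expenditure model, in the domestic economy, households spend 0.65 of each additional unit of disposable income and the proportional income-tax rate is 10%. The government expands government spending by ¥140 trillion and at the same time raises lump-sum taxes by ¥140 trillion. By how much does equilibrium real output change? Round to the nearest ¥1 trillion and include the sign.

+¥118 trillion

Expenditure multiplier = 1/(1 − c(1−t)) = 1/(1 − 0.65×0.9) = 1/0.415 ≈ 2.41.
ΔG contributes k·ΔG = (+¥140 trillion) / 0.415 ≈ +¥337.3 trillion.
ΔT of +¥140 trillion changes first-round spending by −c·ΔT = −¥91 trillion, contributing k·(−c·ΔT) = (−¥91 trillion) / 0.415 ≈ −¥219.3 trillion.
Net ΔY = k(ΔG − c·ΔT) = (+¥49 trillion) / 0.415 ≈ +¥118 trillion.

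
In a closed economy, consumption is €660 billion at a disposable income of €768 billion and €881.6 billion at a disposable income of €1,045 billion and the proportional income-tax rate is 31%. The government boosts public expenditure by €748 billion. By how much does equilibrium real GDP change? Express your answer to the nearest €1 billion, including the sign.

MPC = ΔC/ΔYd = (881.6 − 660)/(1,045 − 768) = 221.6/277 = 0.8.
Expenditure multiplier = 1/(1 − c(1−t)) = 1/(1 − 0.8×0.69) = 1/0.448 ≈ 2.232.
ΔY = k × ΔG = (+€748 billion) / 0.448 ≈ +€1,670 billion.

+€1,670 billion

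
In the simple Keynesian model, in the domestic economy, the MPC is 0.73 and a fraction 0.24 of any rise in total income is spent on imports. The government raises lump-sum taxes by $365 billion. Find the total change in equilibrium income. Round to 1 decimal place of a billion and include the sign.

A lump-sum tax change of +$365 billion shifts disposable income by −$365 billion; first-round consumption changes by −c × ΔT = −0.73 × (+$365 billion) = −$266.45 billion.
Expenditure multiplier = 1/(1 − c + m) = 1/(1 − 0.73 + 0.24) = 1/0.51 ≈ 1.961.
The tax multiplier is −c × k ≈ −1.431, so ΔY = k × (−c·ΔT) = (−$266.45 billion) / 0.51 ≈ −$522.5 billion.

−$522.5 billion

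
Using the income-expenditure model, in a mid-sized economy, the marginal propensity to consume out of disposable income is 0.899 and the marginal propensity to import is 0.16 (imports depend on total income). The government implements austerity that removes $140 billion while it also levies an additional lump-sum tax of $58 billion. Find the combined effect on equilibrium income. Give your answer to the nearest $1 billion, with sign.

−$736 billion

Expenditure multiplier = 1/(1 − c + m) = 1/(1 − 0.899 + 0.16) = 1/0.261 ≈ 3.831.
ΔG contributes k·ΔG = (−$140 billion) / 0.261 ≈ −$536.4 billion.
ΔT of +$58 billion changes first-round spending by −c·ΔT = −$52.142 billion, contributing k·(−c·ΔT) = (−$52.142 billion) / 0.261 ≈ −$199.8 billion.
Net ΔY = k(ΔG − c·ΔT) = (−$192.142 billion) / 0.261 ≈ −$736 billion.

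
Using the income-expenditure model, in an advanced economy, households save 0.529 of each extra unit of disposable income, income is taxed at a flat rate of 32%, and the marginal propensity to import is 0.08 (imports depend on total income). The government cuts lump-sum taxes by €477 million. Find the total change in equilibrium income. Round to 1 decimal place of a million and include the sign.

MPC = 1 − MPS = 1 − 0.529 = 0.471.
A lump-sum tax change of −€477 million shifts disposable income by +€477 million; first-round consumption changes by −c × ΔT = −0.471 × (−€477 million) = +€224.667 million.
Expenditure multiplier = 1/(1 − c(1−t) + m) = 1/(1 − 0.471×0.68 + 0.08) = 1/0.75972 ≈ 1.316.
The tax multiplier is −c × k ≈ −0.62, so ΔY = k × (−c·ΔT) = (+€224.667 million) / 0.75972 ≈ +€295.7 million.

+€295.7 million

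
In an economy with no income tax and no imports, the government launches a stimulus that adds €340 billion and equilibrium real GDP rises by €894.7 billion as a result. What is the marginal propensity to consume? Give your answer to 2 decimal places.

Implied spending multiplier k = ΔY/ΔG = 894.7/340 ≈ 2.6315.
Since k = 1/(1 − MPC), MPC = 1 − 1/k = 1 − ΔG/ΔY = 1 − 340/894.7 ≈ 0.62.

0.62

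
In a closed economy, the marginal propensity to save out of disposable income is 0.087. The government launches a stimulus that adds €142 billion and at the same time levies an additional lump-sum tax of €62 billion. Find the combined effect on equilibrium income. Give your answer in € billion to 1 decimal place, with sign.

MPC = 1 − MPS = 1 − 0.087 = 0.913.
Expenditure multiplier = 1/(1 − MPC) = 1/(1 − 0.913) = 1/0.087 ≈ 11.494.
ΔG contributes k·ΔG = (+€142 billion) / 0.087 ≈ +€1,632.2 billion.
ΔT of +€62 billion changes first-round spending by −c·ΔT = −€56.606 billion, contributing k·(−c·ΔT) = (−€56.606 billion) / 0.087 ≈ −€650.6 billion.
Net ΔY = k(ΔG − c·ΔT) = (+€85.394 billion) / 0.087 ≈ +€981.5 billion.

+€981.5 billion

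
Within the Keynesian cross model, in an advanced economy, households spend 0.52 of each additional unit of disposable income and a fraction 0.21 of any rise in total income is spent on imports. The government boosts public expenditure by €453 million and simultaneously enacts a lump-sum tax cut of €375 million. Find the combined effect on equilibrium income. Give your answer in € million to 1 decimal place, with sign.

Expenditure multiplier = 1/(1 − c + m) = 1/(1 − 0.52 + 0.21) = 1/0.69 ≈ 1.449.
ΔG contributes k·ΔG = (+€453 million) / 0.69 ≈ +€656.5 million.
ΔT of −€375 million changes first-round spending by −c·ΔT = +€195 million, contributing k·(−c·ΔT) = (+€195 million) / 0.69 ≈ +€282.6 million.
Net ΔY = k(ΔG − c·ΔT) = (+€648 million) / 0.69 ≈ +€939.1 million.

+€939.1 million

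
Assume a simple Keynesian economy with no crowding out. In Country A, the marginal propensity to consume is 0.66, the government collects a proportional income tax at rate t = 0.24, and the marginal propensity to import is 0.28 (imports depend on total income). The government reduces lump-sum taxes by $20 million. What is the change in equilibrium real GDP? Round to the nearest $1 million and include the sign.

A lump-sum tax change of −$20 million shifts disposable income by +$20 million; first-round consumption changes by −c × ΔT = −0.66 × (−$20 million) = +$13.2 million.
Expenditure multiplier = 1/(1 − c(1−t) + m) = 1/(1 − 0.66×0.76 + 0.28) = 1/0.7784 ≈ 1.285.
The tax multiplier is −c × k ≈ −0.848, so ΔY = k × (−c·ΔT) = (+$13.2 million) / 0.7784 ≈ +$17 million.

+$17 million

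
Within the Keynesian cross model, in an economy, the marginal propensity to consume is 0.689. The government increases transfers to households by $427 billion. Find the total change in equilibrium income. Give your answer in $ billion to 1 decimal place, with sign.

The transfer change shifts disposable income by +$427 billion, so first-round consumption changes by c·ΔTR = 0.689 × (+$427 billion) = +$294.203 billion.
Expenditure multiplier = 1/(1 − MPC) = 1/(1 − 0.689) = 1/0.311 ≈ 3.215.
The transfer multiplier is c × k ≈ 2.215, so ΔY = k × (c·ΔTR) = (+$294.203 billion) / 0.311 ≈ +$946 billion.

+$946.0 billion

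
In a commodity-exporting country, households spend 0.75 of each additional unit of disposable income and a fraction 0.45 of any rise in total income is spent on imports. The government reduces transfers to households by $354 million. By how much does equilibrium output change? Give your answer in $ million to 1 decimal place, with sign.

The transfer change shifts disposable income by −$354 million, so first-round consumption changes by c·ΔTR = 0.75 × (−$354 million) = −$265.5 million.
Expenditure multiplier = 1/(1 − c + m) = 1/(1 − 0.75 + 0.45) = 1/0.7 ≈ 1.429.
The transfer multiplier is c × k ≈ 1.071, so ΔY = k × (c·ΔTR) = (−$265.5 million) / 0.7 ≈ −$379.3 million.

−$379.3 million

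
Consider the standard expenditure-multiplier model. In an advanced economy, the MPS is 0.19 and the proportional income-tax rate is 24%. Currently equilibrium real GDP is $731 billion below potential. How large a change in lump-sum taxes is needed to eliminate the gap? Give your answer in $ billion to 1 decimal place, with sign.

MPC = 1 − MPS = 1 − 0.19 = 0.81.
Spending multiplier = 1/(1 − c(1−t)) = 1/(1 − 0.81×0.76) = 1/0.3844 ≈ 2.601.
Tax multiplier = −c·k = −0.81/0.3844 ≈ −2.107. Need ΔY = +$731 billion, so ΔT = ΔY/(−c·k) = −(+$731 billion) × 0.3844 / 0.81 ≈ −$346.9 billion.
The government should cut lump-sum taxes by $346.9 billion.

−$346.9 billion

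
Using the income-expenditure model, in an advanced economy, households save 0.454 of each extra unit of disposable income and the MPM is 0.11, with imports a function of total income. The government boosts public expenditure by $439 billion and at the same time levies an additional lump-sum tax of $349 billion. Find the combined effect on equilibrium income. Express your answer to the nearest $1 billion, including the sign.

MPC = 1 − MPS = 1 − 0.454 = 0.546.
Expenditure multiplier = 1/(1 − c + m) = 1/(1 − 0.546 + 0.11) = 1/0.564 ≈ 1.773.
ΔG contributes k·ΔG = (+$439 billion) / 0.564 ≈ +$778.4 billion.
ΔT of +$349 billion changes first-round spending by −c·ΔT = −$190.554 billion, contributing k·(−c·ΔT) = (−$190.554 billion) / 0.564 ≈ −$337.9 billion.
Net ΔY = k(ΔG − c·ΔT) = (+$248.446 billion) / 0.564 ≈ +$441 billion.

+$441 billion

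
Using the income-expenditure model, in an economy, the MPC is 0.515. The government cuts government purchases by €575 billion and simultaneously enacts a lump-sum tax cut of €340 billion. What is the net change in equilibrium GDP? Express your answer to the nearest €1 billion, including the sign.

Expenditure multiplier = 1/(1 − MPC) = 1/(1 − 0.515) = 1/0.485 ≈ 2.062.
ΔG contributes k·ΔG = (−€575 billion) / 0.485 ≈ −€1,185.6 billion.
ΔT of −€340 billion changes first-round spending by −c·ΔT = +€175.1 billion, contributing k·(−c·ΔT) = (+€175.1 billion) / 0.485 ≈ +€361 billion.
Net ΔY = k(ΔG − c·ΔT) = (−€399.9 billion) / 0.485 ≈ −€825 billion.

−€825 billion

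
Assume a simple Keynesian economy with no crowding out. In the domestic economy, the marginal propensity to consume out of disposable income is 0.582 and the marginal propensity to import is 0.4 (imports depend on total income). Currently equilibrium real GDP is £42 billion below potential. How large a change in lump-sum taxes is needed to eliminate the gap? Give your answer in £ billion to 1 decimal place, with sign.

−£59.0 billion

Spending multiplier = 1/(1 − c + m) = 1/(1 − 0.582 + 0.4) = 1/0.818 ≈ 1.222.
Tax multiplier = −c·k = −0.582/0.818 ≈ −0.711. Need ΔY = +£42 billion, so ΔT = ΔY/(−c·k) = −(+£42 billion) × 0.818 / 0.582 ≈ −£59 billion.
The government should cut lump-sum taxes by £59 billion.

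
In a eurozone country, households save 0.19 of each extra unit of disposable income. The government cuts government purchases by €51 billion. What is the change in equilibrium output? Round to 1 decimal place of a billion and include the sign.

−€268.4 billion

MPC = 1 − MPS = 1 − 0.19 = 0.81.
Expenditure multiplier = 1/(1 − MPC) = 1/(1 − 0.81) = 1/0.19 ≈ 5.263.
ΔY = k × ΔG = (−€51 billion) / 0.19 ≈ −€268.4 billion.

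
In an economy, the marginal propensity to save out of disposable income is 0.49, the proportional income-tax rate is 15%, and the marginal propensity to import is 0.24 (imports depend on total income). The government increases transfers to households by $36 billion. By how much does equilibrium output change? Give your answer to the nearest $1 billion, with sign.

+$23 billion

MPC = 1 − MPS = 1 − 0.49 = 0.51.
The transfer change shifts disposable income by +$36 billion, so first-round consumption changes by c·ΔTR = 0.51 × (+$36 billion) = +$18.36 billion.
Expenditure multiplier = 1/(1 − c(1−t) + m) = 1/(1 − 0.51×0.85 + 0.24) = 1/0.8065 ≈ 1.24.
The transfer multiplier is c × k ≈ 0.632, so ΔY = k × (c·ΔTR) = (+$18.36 billion) / 0.8065 ≈ +$23 billion.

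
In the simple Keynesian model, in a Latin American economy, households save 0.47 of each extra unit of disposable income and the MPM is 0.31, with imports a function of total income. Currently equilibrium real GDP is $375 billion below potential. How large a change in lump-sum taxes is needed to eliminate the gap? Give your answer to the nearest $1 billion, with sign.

−$552 billion

MPC = 1 − MPS = 1 − 0.47 = 0.53.
Spending multiplier = 1/(1 − c + m) = 1/(1 − 0.53 + 0.31) = 1/0.78 ≈ 1.282.
Tax multiplier = −c·k = −0.53/0.78 ≈ −0.679. Need ΔY = +$375 billion, so ΔT = ΔY/(−c·k) = −(+$375 billion) × 0.78 / 0.53 ≈ −$552 billion.
The government should cut lump-sum taxes by $552 billion.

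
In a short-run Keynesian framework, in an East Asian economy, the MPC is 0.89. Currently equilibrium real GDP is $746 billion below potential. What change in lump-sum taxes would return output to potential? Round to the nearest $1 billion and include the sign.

Spending multiplier = 1/(1 − MPC) = 1/(1 − 0.89) = 1/0.11 ≈ 9.091.
Tax multiplier = −c·k = −0.89/0.11 ≈ −8.091. Need ΔY = +$746 billion, so ΔT = ΔY/(−c·k) = −(+$746 billion) × 0.11 / 0.89 ≈ −$92 billion.
The government should cut lump-sum taxes by $92 billion.

−$92 billion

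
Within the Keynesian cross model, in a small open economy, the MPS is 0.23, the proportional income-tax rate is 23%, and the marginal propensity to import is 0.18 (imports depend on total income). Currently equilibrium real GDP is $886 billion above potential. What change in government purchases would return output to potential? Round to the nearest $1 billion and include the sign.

MPC = 1 − MPS = 1 − 0.23 = 0.77.
Spending multiplier = 1/(1 − c(1−t) + m) = 1/(1 − 0.77×0.77 + 0.18) = 1/0.5871 ≈ 1.703.
Need ΔY = −$886 billion, so ΔG = ΔY/k = (−$886 billion) × 0.5871 ≈ −$520 billion.
The government should cut government purchases by $520 billion.

−$520 billion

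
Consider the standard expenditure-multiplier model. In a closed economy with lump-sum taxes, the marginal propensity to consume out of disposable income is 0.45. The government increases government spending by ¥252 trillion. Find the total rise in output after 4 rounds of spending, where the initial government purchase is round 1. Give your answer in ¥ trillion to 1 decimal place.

¥439.4 trillion

Round 1 adds ΔG = ¥252 trillion; each later round is MPC = 0.45 times the previous.
After 4 rounds: 252 + 113.4 + 51.03 + 22.9635 = ΔG·(1 − c^4)/(1 − c) = 252 × (1 − 0.04100625)/0.55 ≈ ¥439.4 trillion.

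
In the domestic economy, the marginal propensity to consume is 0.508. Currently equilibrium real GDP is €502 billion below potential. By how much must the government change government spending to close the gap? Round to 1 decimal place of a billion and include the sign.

+€247.0 billion

Spending multiplier = 1/(1 − MPC) = 1/(1 − 0.508) = 1/0.492 ≈ 2.033.
Need ΔY = +€502 billion, so ΔG = ΔY/k = (+€502 billion) × 0.492 ≈ +€247 billion.
The government should increase government spending by €247 billion.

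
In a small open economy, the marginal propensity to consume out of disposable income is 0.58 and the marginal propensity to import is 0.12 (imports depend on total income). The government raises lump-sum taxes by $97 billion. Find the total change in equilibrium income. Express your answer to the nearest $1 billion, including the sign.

−$104 billion

A lump-sum tax change of +$97 billion shifts disposable income by −$97 billion; first-round consumption changes by −c × ΔT = −0.58 × (+$97 billion) = −$56.26 billion.
Expenditure multiplier = 1/(1 − c + m) = 1/(1 − 0.58 + 0.12) = 1/0.54 ≈ 1.852.
The tax multiplier is −c × k ≈ −1.074, so ΔY = k × (−c·ΔT) = (−$56.26 billion) / 0.54 ≈ −$104 billion.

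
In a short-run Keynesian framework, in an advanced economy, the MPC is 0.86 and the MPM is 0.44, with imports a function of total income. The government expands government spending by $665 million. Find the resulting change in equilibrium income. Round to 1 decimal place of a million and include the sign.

+$1,146.6 million

Spending multiplier = 1/(1 − c + m) = 1/(1 − 0.86 + 0.44) = 1/0.58 ≈ 1.724.
ΔY = k × ΔG = (+$665 million) / 0.58 ≈ +$1,146.6 million.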